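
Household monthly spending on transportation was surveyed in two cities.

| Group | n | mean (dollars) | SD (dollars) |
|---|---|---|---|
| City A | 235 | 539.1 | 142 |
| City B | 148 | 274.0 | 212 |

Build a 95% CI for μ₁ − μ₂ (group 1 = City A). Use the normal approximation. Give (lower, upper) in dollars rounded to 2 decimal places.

Standard errors of each mean: 142/√235 = 9.2631 and 212/√148 = 17.4263.
SE(x̄₁ − x̄₂) = √(9.2631² + 17.4263²) = 19.7353 for independent samples with unequal variances.
With z* = 1.960, the margin is 1.960 × 19.7353 = 38.6812.
x̄₁ − x̄₂ = 539.1 − 274.0 = 265.1000; the interval is 265.1000 ± 38.6812 = (226.42, 303.78).

(226.42, 303.78)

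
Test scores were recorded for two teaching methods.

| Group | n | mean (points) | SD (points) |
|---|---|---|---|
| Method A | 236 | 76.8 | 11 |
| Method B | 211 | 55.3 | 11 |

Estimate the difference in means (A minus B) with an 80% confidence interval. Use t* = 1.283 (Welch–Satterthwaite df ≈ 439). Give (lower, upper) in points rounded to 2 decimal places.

(20.16, 22.84)

Standard errors of each mean: 11/√236 = 0.7160 and 11/√211 = 0.7573.
SE(x̄₁ − x̄₂) = √(0.7160² + 0.7573²) = 1.0422 for independent samples with unequal variances.
With t* = 1.283, the margin is 1.283 × 1.0422 = 1.3371.
x̄₁ − x̄₂ = 76.8 − 55.3 = 21.5000; the interval is 21.5000 ± 1.3371 = (20.16, 22.84).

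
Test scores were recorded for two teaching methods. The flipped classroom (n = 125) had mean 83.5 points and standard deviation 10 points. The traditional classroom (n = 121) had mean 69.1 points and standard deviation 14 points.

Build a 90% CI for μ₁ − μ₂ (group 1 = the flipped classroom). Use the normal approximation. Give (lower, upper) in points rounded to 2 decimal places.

SE₁ = s₁/√n₁ = 10/√125 = 0.8944; SE₂ = 14/√121 = 1.2727.
Independent samples, unequal variances: SE_diff = √(SE₁² + SE₂²) = √(0.79995136 + 1.61976529) = 1.5555.
z* = 1.645, so margin of error = 1.645 × 1.5555 = 2.5588.
Difference in means = 83.5 − 69.1 = 14.4000.
14.4000 ± 2.5588 → (11.84, 16.96).

(11.84, 16.96)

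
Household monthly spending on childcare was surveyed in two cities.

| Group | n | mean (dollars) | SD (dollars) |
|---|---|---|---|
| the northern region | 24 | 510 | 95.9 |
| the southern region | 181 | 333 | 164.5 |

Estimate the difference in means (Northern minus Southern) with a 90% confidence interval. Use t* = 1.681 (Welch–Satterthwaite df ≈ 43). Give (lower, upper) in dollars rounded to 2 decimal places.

(138.20, 215.80)

Per-group SEs: s₁/√n₁ = 95.9/√24 = 19.5755, s₂/√n₂ = 164.5/√181 = 12.2272.
Unpooled SE of the difference: √(383.20020025 + 149.50441984) = 23.0804.
Margin of error = t* · SE = 1.681 × 23.0804 = 38.7982.
x̄₁ − x̄₂ = 510 − 333 = 177.0000.
CI: 177.0000 ± 38.7982 = (138.20, 215.80).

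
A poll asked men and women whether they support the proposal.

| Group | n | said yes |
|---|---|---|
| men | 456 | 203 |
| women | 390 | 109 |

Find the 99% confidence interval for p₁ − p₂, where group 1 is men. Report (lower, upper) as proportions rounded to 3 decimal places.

p̂₁ = 203/456 = 0.4452 and p̂₂ = 109/390 = 0.2795.
SE₁ = √(p̂₁(1−p̂₁)/n₁) = √(0.4452·0.5548/456) = 0.02327; SE₂ = √(0.2795·0.7205/390) = 0.02272.
Independent samples: SE of the difference = √(SE₁² + SE₂²) = √(0.0005414929 + 0.0005161984) = 0.03252.
z* for 99% confidence is 2.576, so the margin of error is 2.576 × 0.03252 = 0.08377.
Point estimate p̂₁ − p̂₂ = 0.4452 − 0.2795 = 0.1657.
0.1657 ± 0.08377 → (0.082, 0.249).

(0.082, 0.249)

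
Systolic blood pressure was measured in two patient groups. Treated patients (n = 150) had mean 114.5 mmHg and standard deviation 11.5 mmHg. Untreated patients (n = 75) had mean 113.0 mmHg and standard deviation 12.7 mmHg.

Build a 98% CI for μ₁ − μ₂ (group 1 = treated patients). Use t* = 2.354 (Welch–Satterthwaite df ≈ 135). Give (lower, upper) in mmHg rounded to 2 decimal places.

Per-group SEs: s₁/√n₁ = 11.5/√150 = 0.9390, s₂/√n₂ = 12.7/√75 = 1.4665.
Unpooled SE of the difference: √(0.881721 + 2.15062225) = 1.7414.
Margin of error = t* · SE = 2.354 × 1.7414 = 4.0993.
x̄₁ − x̄₂ = 114.5 − 113.0 = 1.5000.
CI: 1.5000 ± 4.0993 = (-2.60, 5.60).

(-2.60, 5.60)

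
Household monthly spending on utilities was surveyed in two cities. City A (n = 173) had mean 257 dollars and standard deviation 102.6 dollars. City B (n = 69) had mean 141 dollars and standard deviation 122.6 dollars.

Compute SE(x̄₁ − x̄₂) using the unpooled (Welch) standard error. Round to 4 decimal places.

Standard errors of each mean: 102.6/√173 = 7.8005 and 122.6/√69 = 14.7593.
SE(x̄₁ − x̄₂) = √(7.8005² + 14.7593²) = 16.6939 for independent samples with unequal variances.

16.6939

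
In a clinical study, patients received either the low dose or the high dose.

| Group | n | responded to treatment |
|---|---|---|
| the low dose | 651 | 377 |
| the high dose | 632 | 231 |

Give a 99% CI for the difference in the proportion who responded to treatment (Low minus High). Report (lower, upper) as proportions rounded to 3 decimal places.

Sample proportions: 377/651 = 0.5791, 231/632 = 0.3655.
Each SE is √(p̂(1−p̂)/n): √(0.5791·0.4209/651) = 0.01935 and √(0.3655·0.6345/632) = 0.01916.
SE(p̂₁ − p̂₂) = √(SE₁² + SE₂²) = √(0.0003744225 + 0.0003671056) = 0.02723, since the two samples are independent.
At 99% confidence z* = 2.576; margin = 2.576 × 0.02723 = 0.07014.
The difference is 0.5791 − 0.3655 = 0.2136, so the interval is 0.2136 ± 0.07014 = (0.143, 0.284).

(0.143, 0.284)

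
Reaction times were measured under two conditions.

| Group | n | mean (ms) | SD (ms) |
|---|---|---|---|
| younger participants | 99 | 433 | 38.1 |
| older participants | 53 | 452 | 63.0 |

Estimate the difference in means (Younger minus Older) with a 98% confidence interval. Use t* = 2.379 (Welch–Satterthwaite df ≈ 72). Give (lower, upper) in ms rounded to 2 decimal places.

Per-group SEs: s₁/√n₁ = 38.1/√99 = 3.8292, s₂/√n₂ = 63.0/√53 = 8.6537.
Unpooled SE of the difference: √(14.66277264 + 74.88652369) = 9.4630.
Margin of error = t* · SE = 2.379 × 9.4630 = 22.5125.
x̄₁ − x̄₂ = 433 − 452 = -19.0000.
CI: -19.0000 ± 22.5125 = (-41.51, 3.51).

(-41.51, 3.51)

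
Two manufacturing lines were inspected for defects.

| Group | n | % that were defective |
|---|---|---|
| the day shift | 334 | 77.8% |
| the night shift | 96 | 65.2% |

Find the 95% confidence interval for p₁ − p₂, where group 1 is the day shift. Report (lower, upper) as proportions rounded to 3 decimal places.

(0.021, 0.231)

The two standard errors are √(0.7780×0.2220/334) = 0.02274 and √(0.6520×0.3480/96) = 0.04862.
Because the samples are independent, SE_diff = √(0.02274² + 0.04862²) = 0.05368.
Using z* = 1.960 for 95%, ME = 1.960 × 0.05368 = 0.10521.
p̂₁ − p̂₂ = 0.1260; interval 0.1260 ± 0.10521 gives (0.021, 0.231).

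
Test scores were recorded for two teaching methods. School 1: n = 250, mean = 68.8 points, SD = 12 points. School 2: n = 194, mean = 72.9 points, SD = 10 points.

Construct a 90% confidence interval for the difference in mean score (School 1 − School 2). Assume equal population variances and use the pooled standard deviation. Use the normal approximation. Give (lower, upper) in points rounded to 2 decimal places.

(-5.86, -2.34)

s_p = √[((n₁−1)s₁² + (n₂−1)s₂²)/(n₁+n₂−2)] = √[(249·12² + 193·10²)/442] = 11.1708.
SE = 11.1708·√(1/250 + 1/194) = 1.0688.
With z* = 1.645, margin = 1.645 × 1.0688 = 1.7582.
x̄₁ − x̄₂ = 68.8 − 72.9 = -4.1000; interval -4.1000 ± 1.7582 = (-5.86, -2.34).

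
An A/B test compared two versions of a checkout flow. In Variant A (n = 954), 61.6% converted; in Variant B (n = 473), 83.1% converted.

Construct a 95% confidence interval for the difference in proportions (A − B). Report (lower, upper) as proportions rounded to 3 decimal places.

(-0.261, -0.169)

The two standard errors are √(0.6160×0.3840/954) = 0.01575 and √(0.8310×0.1690/473) = 0.01723.
Because the samples are independent, SE_diff = √(0.01575² + 0.01723²) = 0.02334.
Using z* = 1.960 for 95%, ME = 1.960 × 0.02334 = 0.04575.
p̂₁ − p̂₂ = -0.2150; interval -0.2150 ± 0.04575 gives (-0.261, -0.169).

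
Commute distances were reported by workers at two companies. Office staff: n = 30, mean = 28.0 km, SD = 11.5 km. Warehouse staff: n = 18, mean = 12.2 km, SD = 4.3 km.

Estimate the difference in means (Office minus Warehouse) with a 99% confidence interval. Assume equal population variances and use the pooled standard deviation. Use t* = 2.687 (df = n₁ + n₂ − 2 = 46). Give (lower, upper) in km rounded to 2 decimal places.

(8.19, 23.41)

Pooled variance s_p² = [29·11.5² + 17·4.3²] / (30+18−2) = 90.2083, so s_p = 9.4978.
SE_diff = s_p·√(1/n₁ + 1/n₂) = 9.4978·√(1/30 + 1/18) = 2.8317.
t* = 2.687; margin = 2.687 × 2.8317 = 7.6088.
Difference = 28.0 − 12.2 = 15.8000.
15.8000 ± 7.6088 → (8.19, 23.41).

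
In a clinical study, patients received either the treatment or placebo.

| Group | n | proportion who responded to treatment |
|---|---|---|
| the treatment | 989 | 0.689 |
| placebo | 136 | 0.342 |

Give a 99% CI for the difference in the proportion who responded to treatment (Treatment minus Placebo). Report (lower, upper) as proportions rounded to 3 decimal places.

(0.236, 0.458)

Each SE is √(p̂(1−p̂)/n): √(0.6890·0.3110/989) = 0.01472 and √(0.3420·0.6580/136) = 0.04068.
SE(p̂₁ − p̂₂) = √(SE₁² + SE₂²) = √(0.0002166784 + 0.0016548624) = 0.04326, since the two samples are independent.
At 99% confidence z* = 2.576; margin = 2.576 × 0.04326 = 0.11144.
The difference is 0.6890 − 0.3420 = 0.3470, so the interval is 0.3470 ± 0.11144 = (0.236, 0.458).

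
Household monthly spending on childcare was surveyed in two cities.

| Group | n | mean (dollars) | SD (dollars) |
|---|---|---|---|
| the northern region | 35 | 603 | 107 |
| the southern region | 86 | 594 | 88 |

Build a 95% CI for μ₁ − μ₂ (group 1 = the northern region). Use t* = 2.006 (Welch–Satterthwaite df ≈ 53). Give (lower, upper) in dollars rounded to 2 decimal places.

(-31.97, 49.97)

SE₁ = s₁/√n₁ = 107/√35 = 18.0863; SE₂ = 88/√86 = 9.4893.
Independent samples, unequal variances: SE_diff = √(SE₁² + SE₂²) = √(327.11424769 + 90.04681449) = 20.4245.
t* = 2.006, so margin of error = 2.006 × 20.4245 = 40.9715.
Difference in means = 603 − 594 = 9.0000.
9.0000 ± 40.9715 → (-31.97, 49.97).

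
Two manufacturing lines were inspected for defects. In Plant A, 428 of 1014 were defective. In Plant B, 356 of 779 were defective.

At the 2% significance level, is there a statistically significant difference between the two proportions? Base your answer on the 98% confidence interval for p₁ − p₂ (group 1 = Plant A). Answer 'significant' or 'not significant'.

First, p̂₁ = 428/1014 = 0.4221; p̂₂ = 356/779 = 0.4570.
The two standard errors are √(0.4221×0.5779/1014) = 0.01551 and √(0.4570×0.5430/779) = 0.01785.
Because the samples are independent, SE_diff = √(0.01551² + 0.01785²) = 0.02365.
Using z* = 2.326 for 98%, ME = 2.326 × 0.02365 = 0.05501.
p̂₁ − p̂₂ = -0.0349; interval -0.0349 ± 0.05501 gives (-0.08991, 0.02011).
The interval (-0.08991, 0.02011) contains 0, so the difference is not significant.

not significant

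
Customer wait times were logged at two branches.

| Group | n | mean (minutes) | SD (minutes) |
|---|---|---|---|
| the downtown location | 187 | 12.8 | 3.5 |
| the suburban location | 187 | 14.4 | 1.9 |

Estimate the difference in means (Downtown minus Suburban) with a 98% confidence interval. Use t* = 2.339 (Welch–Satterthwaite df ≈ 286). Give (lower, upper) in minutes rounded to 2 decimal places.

Per-group SEs: s₁/√n₁ = 3.5/√187 = 0.2559, s₂/√n₂ = 1.9/√187 = 0.1389.
Unpooled SE of the difference: √(0.06548481 + 0.01929321) = 0.2912.
Margin of error = t* · SE = 2.339 × 0.2912 = 0.6811.
x̄₁ − x̄₂ = 12.8 − 14.4 = -1.6000.
CI: -1.6000 ± 0.6811 = (-2.28, -0.92).

(-2.28, -0.92)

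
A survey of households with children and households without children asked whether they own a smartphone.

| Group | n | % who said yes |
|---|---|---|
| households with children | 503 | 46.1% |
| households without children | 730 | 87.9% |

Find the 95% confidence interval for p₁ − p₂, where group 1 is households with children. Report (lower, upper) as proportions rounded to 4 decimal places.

(-0.4676, -0.3684)

Each SE is √(p̂(1−p̂)/n): √(0.4610·0.5390/503) = 0.02223 and √(0.8790·0.1210/730) = 0.01207.
SE(p̂₁ − p̂₂) = √(SE₁² + SE₂²) = √(0.0004941729 + 0.0001456849) = 0.02530, since the two samples are independent.
At 95% confidence z* = 1.960; margin = 1.960 × 0.02530 = 0.04959.
The difference is 0.4610 − 0.8790 = -0.4180, so the interval is -0.4180 ± 0.04959 = (-0.4676, -0.3684).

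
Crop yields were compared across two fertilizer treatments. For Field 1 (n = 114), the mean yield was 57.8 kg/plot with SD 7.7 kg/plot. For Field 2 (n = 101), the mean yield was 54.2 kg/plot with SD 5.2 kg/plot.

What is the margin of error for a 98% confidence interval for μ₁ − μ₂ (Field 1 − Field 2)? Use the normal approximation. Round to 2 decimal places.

2.06

Standard errors of each mean: 7.7/√114 = 0.7212 and 5.2/√101 = 0.5174.
SE(x̄₁ − x̄₂) = √(0.7212² + 0.5174²) = 0.8876 for independent samples with unequal variances.
With z* = 2.326, the margin is 2.326 × 0.8876 = 2.0646.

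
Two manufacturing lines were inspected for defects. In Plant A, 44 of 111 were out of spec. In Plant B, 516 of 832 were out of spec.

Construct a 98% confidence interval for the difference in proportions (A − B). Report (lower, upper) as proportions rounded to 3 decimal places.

Sample proportions: 44/111 = 0.3964, 516/832 = 0.6202.
Each SE is √(p̂(1−p̂)/n): √(0.3964·0.6036/111) = 0.04643 and √(0.6202·0.3798/832) = 0.01683.
SE(p̂₁ − p̂₂) = √(SE₁² + SE₂²) = √(0.0021557449 + 0.0002832489) = 0.04939, since the two samples are independent.
At 98% confidence z* = 2.326; margin = 2.326 × 0.04939 = 0.11488.
The difference is 0.3964 − 0.6202 = -0.2238, so the interval is -0.2238 ± 0.11488 = (-0.339, -0.109).

(-0.339, -0.109)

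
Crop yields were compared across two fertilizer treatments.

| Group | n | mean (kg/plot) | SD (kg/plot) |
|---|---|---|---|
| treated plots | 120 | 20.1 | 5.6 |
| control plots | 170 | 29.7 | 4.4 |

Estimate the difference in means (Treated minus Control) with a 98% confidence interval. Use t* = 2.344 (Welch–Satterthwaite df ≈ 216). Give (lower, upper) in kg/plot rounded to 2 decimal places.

(-11.04, -8.16)

SE₁ = s₁/√n₁ = 5.6/√120 = 0.5112; SE₂ = 4.4/√170 = 0.3375.
Independent samples, unequal variances: SE_diff = √(SE₁² + SE₂²) = √(0.26132544 + 0.11390625) = 0.6126.
t* = 2.344, so margin of error = 2.344 × 0.6126 = 1.4359.
Difference in means = 20.1 − 29.7 = -9.6000.
-9.6000 ± 1.4359 → (-11.04, -8.16).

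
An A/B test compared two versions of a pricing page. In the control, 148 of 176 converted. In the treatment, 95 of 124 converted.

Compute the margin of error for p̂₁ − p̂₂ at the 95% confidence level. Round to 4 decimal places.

0.0920

p̂₁ = 148/176 = 0.8409 and p̂₂ = 95/124 = 0.7661.
SE₁ = √(p̂₁(1−p̂₁)/n₁) = √(0.8409·0.1591/176) = 0.02757; SE₂ = √(0.7661·0.2339/124) = 0.03801.
Independent samples: SE of the difference = √(SE₁² + SE₂²) = √(0.0007601049 + 0.0014447601) = 0.04696.
z* for 95% confidence is 1.960, so the margin of error is 1.960 × 0.04696 = 0.09204.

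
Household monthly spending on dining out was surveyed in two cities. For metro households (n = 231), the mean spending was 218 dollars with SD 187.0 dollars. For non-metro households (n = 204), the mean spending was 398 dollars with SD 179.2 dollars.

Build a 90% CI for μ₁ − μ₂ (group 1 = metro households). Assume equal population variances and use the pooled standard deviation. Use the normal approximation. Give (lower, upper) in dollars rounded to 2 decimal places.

(-208.98, -151.02)

s_p = √[((n₁−1)s₁² + (n₂−1)s₂²)/(n₁+n₂−2)] = √[(230·187.0² + 203·179.2²)/433] = 183.3845.
SE = 183.3845·√(1/231 + 1/204) = 17.6192.
With z* = 1.645, margin = 1.645 × 17.6192 = 28.9836.
x̄₁ − x̄₂ = 218 − 398 = -180.0000; interval -180.0000 ± 28.9836 = (-208.98, -151.02).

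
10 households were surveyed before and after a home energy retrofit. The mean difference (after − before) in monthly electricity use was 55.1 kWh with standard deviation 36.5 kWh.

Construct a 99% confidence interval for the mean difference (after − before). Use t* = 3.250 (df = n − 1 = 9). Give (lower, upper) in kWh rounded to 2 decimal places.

This is a matched-pairs design, so SE = s_d/√n = 36.5/√10 = 11.5423.
Margin = 3.250 × 11.5423 = 37.5125; the interval is 55.1 ± 37.5125 = (17.59, 92.61).

(17.59, 92.61)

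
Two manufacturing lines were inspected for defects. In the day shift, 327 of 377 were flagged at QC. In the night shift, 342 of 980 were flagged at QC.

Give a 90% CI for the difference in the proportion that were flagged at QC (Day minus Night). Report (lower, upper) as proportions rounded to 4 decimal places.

Sample proportions: 327/377 = 0.8674, 342/980 = 0.3490.
Each SE is √(p̂(1−p̂)/n): √(0.8674·0.1326/377) = 0.01747 and √(0.3490·0.6510/980) = 0.01523.
SE(p̂₁ − p̂₂) = √(SE₁² + SE₂²) = √(0.0003052009 + 0.0002319529) = 0.02318, since the two samples are independent.
At 90% confidence z* = 1.645; margin = 1.645 × 0.02318 = 0.03813.
The difference is 0.8674 − 0.3490 = 0.5184, so the interval is 0.5184 ± 0.03813 = (0.4803, 0.5565).

(0.4803, 0.5565)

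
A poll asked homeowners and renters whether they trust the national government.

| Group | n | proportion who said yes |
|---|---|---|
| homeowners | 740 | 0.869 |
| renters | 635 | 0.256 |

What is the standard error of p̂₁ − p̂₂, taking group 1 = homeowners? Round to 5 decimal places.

0.02130

Each SE is √(p̂(1−p̂)/n): √(0.8690·0.1310/740) = 0.01240 and √(0.2560·0.7440/635) = 0.01732.
SE(p̂₁ − p̂₂) = √(SE₁² + SE₂²) = √(0.00015376 + 0.0002999824) = 0.02130, since the two samples are independent.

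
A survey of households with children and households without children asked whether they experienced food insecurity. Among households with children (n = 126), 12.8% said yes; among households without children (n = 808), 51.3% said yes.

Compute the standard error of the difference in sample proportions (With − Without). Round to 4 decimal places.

Each SE is √(p̂(1−p̂)/n): √(0.1280·0.8720/126) = 0.02976 and √(0.5130·0.4870/808) = 0.01758.
SE(p̂₁ − p̂₂) = √(SE₁² + SE₂²) = √(0.0008856576 + 0.0003090564) = 0.03456, since the two samples are independent.

0.0346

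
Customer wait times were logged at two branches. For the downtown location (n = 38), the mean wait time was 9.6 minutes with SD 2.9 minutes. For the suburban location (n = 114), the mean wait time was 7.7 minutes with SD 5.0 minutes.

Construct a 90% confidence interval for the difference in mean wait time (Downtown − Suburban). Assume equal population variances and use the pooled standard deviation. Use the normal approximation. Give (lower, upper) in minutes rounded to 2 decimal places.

Pooled variance s_p² = [37·2.9² + 113·5.0²] / (38+114−2) = 20.9078, so s_p = 4.5725.
SE_diff = s_p·√(1/n₁ + 1/n₂) = 4.5725·√(1/38 + 1/114) = 0.8565.
z* = 1.645; margin = 1.645 × 0.8565 = 1.4089.
Difference = 9.6 − 7.7 = 1.9000.
1.9000 ± 1.4089 → (0.49, 3.31).

(0.49, 3.31)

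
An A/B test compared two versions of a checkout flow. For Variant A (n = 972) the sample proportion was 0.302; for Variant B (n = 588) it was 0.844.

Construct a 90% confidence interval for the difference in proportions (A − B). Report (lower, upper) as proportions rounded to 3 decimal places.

The two standard errors are √(0.3020×0.6980/972) = 0.01473 and √(0.8440×0.1560/588) = 0.01496.
Because the samples are independent, SE_diff = √(0.01473² + 0.01496²) = 0.02099.
Using z* = 1.645 for 90%, ME = 1.645 × 0.02099 = 0.03453.
p̂₁ − p̂₂ = -0.5420; interval -0.5420 ± 0.03453 gives (-0.577, -0.507).

(-0.577, -0.507)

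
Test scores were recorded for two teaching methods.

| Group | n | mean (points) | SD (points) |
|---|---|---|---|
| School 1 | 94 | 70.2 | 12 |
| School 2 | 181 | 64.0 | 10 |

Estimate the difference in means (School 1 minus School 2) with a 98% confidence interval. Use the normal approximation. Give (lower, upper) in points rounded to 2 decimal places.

SE₁ = s₁/√n₁ = 12/√94 = 1.2377; SE₂ = 10/√181 = 0.7433.
Independent samples, unequal variances: SE_diff = √(SE₁² + SE₂²) = √(1.53190129 + 0.55249489) = 1.4437.
z* = 2.326, so margin of error = 2.326 × 1.4437 = 3.3580.
Difference in means = 70.2 − 64.0 = 6.2000.
6.2000 ± 3.3580 → (2.84, 9.56).

(2.84, 9.56)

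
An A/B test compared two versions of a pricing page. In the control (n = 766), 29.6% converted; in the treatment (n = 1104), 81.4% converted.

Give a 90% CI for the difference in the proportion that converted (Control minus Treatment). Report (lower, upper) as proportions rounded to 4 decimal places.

(-0.5513, -0.4847)

SE₁ = √(p̂₁(1−p̂₁)/n₁) = √(0.2960·0.7040/766) = 0.01649; SE₂ = √(0.8140·0.1860/1104) = 0.01171.
Independent samples: SE of the difference = √(SE₁² + SE₂²) = √(0.0002719201 + 0.0001371241) = 0.02022.
z* for 90% confidence is 1.645, so the margin of error is 1.645 × 0.02022 = 0.03326.
Point estimate p̂₁ − p̂₂ = 0.2960 − 0.8140 = -0.5180.
-0.5180 ± 0.03326 → (-0.5513, -0.4847).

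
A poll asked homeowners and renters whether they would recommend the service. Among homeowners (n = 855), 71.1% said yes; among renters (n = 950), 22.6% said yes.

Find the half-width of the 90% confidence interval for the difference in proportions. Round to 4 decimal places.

Each SE is √(p̂(1−p̂)/n): √(0.7110·0.2890/855) = 0.01550 and √(0.2260·0.7740/950) = 0.01357.
SE(p̂₁ − p̂₂) = √(SE₁² + SE₂²) = √(0.00024025 + 0.0001841449) = 0.02060, since the two samples are independent.
At 90% confidence z* = 1.645; margin = 1.645 × 0.02060 = 0.03389.

0.0339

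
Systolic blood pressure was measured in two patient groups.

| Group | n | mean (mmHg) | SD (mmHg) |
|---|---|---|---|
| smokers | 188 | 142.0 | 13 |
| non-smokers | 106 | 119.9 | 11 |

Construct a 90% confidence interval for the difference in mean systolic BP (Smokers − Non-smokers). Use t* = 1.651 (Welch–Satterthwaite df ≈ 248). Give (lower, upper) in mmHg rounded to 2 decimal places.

Per-group SEs: s₁/√n₁ = 13/√188 = 0.9481, s₂/√n₂ = 11/√106 = 1.0684.
Unpooled SE of the difference: √(0.89889361 + 1.14147856) = 1.4284.
Margin of error = t* · SE = 1.651 × 1.4284 = 2.3583.
x̄₁ − x̄₂ = 142.0 − 119.9 = 22.1000.
CI: 22.1000 ± 2.3583 = (19.74, 24.46).

(19.74, 24.46)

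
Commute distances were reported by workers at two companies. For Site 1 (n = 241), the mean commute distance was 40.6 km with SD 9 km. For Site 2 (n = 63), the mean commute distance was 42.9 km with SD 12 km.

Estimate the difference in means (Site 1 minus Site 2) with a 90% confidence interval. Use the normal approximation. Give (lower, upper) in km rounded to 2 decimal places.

Per-group SEs: s₁/√n₁ = 9/√241 = 0.5797, s₂/√n₂ = 12/√63 = 1.5119.
Unpooled SE of the difference: √(0.33605209 + 2.28584161) = 1.6192.
Margin of error = z* · SE = 1.645 × 1.6192 = 2.6636.
x̄₁ − x̄₂ = 40.6 − 42.9 = -2.3000.
CI: -2.3000 ± 2.6636 = (-4.96, 0.36).

(-4.96, 0.36)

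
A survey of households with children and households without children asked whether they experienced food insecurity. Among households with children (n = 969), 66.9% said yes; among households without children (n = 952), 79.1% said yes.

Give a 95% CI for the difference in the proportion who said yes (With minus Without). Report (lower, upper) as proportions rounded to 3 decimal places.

(-0.161, -0.083)

The two standard errors are √(0.6690×0.3310/969) = 0.01512 and √(0.7910×0.2090/952) = 0.01318.
Because the samples are independent, SE_diff = √(0.01512² + 0.01318²) = 0.02006.
Using z* = 1.960 for 95%, ME = 1.960 × 0.02006 = 0.03932.
p̂₁ − p̂₂ = -0.1220; interval -0.1220 ± 0.03932 gives (-0.161, -0.083).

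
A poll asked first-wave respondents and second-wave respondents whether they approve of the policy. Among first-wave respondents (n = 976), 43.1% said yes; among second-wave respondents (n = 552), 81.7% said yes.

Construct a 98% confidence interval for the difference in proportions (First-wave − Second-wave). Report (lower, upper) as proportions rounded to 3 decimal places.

The two standard errors are √(0.4310×0.5690/976) = 0.01585 and √(0.8170×0.1830/552) = 0.01646.
Because the samples are independent, SE_diff = √(0.01585² + 0.01646²) = 0.02285.
Using z* = 2.326 for 98%, ME = 2.326 × 0.02285 = 0.05315.
p̂₁ − p̂₂ = -0.3860; interval -0.3860 ± 0.05315 gives (-0.439, -0.333).

(-0.439, -0.333)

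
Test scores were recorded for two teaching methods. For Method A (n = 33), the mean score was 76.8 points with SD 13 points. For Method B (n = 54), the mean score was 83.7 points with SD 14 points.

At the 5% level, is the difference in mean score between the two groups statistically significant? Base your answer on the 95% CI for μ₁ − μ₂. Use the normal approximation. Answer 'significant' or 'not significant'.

significant

SE₁ = s₁/√n₁ = 13/√33 = 2.2630; SE₂ = 14/√54 = 1.9052.
Independent samples, unequal variances: SE_diff = √(SE₁² + SE₂²) = √(5.121169 + 3.62978704) = 2.9582.
z* = 1.960, so margin of error = 1.960 × 2.9582 = 5.7981.
Difference in means = 76.8 − 83.7 = -6.9000.
-6.9000 ± 5.7981 → (-12.6981, -1.1019).
The interval (-12.6981, -1.1019) does not contain 0, so the difference is significant.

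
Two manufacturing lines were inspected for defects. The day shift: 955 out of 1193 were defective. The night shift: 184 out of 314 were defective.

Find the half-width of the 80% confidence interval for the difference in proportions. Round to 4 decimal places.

Sample proportions: 955/1193 = 0.8005, 184/314 = 0.5860.
Each SE is √(p̂(1−p̂)/n): √(0.8005·0.1995/1193) = 0.01157 and √(0.5860·0.4140/314) = 0.02780.
SE(p̂₁ − p̂₂) = √(SE₁² + SE₂²) = √(0.0001338649 + 0.00077284) = 0.03011, since the two samples are independent.
At 80% confidence z* = 1.282; margin = 1.282 × 0.03011 = 0.03860.

0.0386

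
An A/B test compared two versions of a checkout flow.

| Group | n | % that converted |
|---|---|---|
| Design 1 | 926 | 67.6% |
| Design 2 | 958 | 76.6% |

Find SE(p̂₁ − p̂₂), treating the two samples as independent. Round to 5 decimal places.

SE₁ = √(p̂₁(1−p̂₁)/n₁) = √(0.6760·0.3240/926) = 0.01538; SE₂ = √(0.7660·0.2340/958) = 0.01368.
Independent samples: SE of the difference = √(SE₁² + SE₂²) = √(0.0002365444 + 0.0001871424) = 0.02058.

0.02058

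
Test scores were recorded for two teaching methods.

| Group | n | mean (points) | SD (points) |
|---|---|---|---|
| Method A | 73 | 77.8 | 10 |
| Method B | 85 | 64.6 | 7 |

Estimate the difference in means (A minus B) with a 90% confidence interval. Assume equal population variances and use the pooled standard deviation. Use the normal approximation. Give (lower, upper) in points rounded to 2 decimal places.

s_p = √[((n₁−1)s₁² + (n₂−1)s₂²)/(n₁+n₂−2)] = √[(72·10² + 84·7²)/156] = 8.5170.
SE = 8.5170·√(1/73 + 1/85) = 1.3591.
With z* = 1.645, margin = 1.645 × 1.3591 = 2.2357.
x̄₁ − x̄₂ = 77.8 − 64.6 = 13.2000; interval 13.2000 ± 2.2357 = (10.96, 15.44).

(10.96, 15.44)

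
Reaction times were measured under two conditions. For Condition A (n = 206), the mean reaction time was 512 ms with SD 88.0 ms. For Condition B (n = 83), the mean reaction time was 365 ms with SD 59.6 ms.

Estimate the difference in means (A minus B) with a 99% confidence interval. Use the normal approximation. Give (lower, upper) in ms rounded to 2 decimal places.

Standard errors of each mean: 88.0/√206 = 6.1313 and 59.6/√83 = 6.5419.
SE(x̄₁ − x̄₂) = √(6.1313² + 6.5419²) = 8.9660 for independent samples with unequal variances.
With z* = 2.576, the margin is 2.576 × 8.9660 = 23.0964.
x̄₁ − x̄₂ = 512 − 365 = 147.0000; the interval is 147.0000 ± 23.0964 = (123.90, 170.10).

(123.90, 170.10)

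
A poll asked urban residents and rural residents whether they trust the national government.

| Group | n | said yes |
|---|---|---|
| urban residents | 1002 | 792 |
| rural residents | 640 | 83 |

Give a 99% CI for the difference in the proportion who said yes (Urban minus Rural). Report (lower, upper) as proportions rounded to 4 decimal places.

Sample proportions: 792/1002 = 0.7904, 83/640 = 0.1297.
Each SE is √(p̂(1−p̂)/n): √(0.7904·0.2096/1002) = 0.01286 and √(0.1297·0.8703/640) = 0.01328.
SE(p̂₁ − p̂₂) = √(SE₁² + SE₂²) = √(0.0001653796 + 0.0001763584) = 0.01849, since the two samples are independent.
At 99% confidence z* = 2.576; margin = 2.576 × 0.01849 = 0.04763.
The difference is 0.7904 − 0.1297 = 0.6607, so the interval is 0.6607 ± 0.04763 = (0.6131, 0.7083).

(0.6131, 0.7083)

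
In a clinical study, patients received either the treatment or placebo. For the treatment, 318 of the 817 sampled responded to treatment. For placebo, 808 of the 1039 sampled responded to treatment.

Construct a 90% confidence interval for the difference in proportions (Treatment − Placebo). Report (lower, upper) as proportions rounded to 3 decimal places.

p̂₁ = 318/817 = 0.3892 and p̂₂ = 808/1039 = 0.7777.
SE₁ = √(p̂₁(1−p̂₁)/n₁) = √(0.3892·0.6108/817) = 0.01706; SE₂ = √(0.7777·0.2223/1039) = 0.01290.
Independent samples: SE of the difference = √(SE₁² + SE₂²) = √(0.0002910436 + 0.00016641) = 0.02139.
z* for 90% confidence is 1.645, so the margin of error is 1.645 × 0.02139 = 0.03519.
Point estimate p̂₁ − p̂₂ = 0.3892 − 0.7777 = -0.3885.
-0.3885 ± 0.03519 → (-0.424, -0.353).

(-0.424, -0.353)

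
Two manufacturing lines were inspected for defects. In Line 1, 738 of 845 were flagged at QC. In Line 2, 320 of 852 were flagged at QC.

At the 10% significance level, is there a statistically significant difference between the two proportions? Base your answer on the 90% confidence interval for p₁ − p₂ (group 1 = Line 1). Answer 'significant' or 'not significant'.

significant

Sample proportions: 738/845 = 0.8734, 320/852 = 0.3756.
Each SE is √(p̂(1−p̂)/n): √(0.8734·0.1266/845) = 0.01144 and √(0.3756·0.6244/852) = 0.01659.
SE(p̂₁ − p̂₂) = √(SE₁² + SE₂²) = √(0.0001308736 + 0.0002752281) = 0.02015, since the two samples are independent.
At 90% confidence z* = 1.645; margin = 1.645 × 0.02015 = 0.03315.
The difference is 0.8734 − 0.3756 = 0.4978, so the interval is 0.4978 ± 0.03315 = (0.46465, 0.53095).
The interval (0.46465, 0.53095) does not contain 0, so the difference is significant.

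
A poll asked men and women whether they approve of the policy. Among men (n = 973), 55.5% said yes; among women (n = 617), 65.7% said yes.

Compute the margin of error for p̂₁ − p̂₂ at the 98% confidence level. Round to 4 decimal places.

SE₁ = √(p̂₁(1−p̂₁)/n₁) = √(0.5550·0.4450/973) = 0.01593; SE₂ = √(0.6570·0.3430/617) = 0.01911.
Independent samples: SE of the difference = √(SE₁² + SE₂²) = √(0.0002537649 + 0.0003651921) = 0.02488.
z* for 98% confidence is 2.326, so the margin of error is 2.326 × 0.02488 = 0.05787.

0.0579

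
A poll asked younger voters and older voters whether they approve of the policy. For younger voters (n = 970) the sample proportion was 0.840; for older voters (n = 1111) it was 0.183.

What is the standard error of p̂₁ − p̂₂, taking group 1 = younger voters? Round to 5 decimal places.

0.01653

Each SE is √(p̂(1−p̂)/n): √(0.8400·0.1600/970) = 0.01177 and √(0.1830·0.8170/1111) = 0.01160.
SE(p̂₁ − p̂₂) = √(SE₁² + SE₂²) = √(0.0001385329 + 0.00013456) = 0.01653, since the two samples are independent.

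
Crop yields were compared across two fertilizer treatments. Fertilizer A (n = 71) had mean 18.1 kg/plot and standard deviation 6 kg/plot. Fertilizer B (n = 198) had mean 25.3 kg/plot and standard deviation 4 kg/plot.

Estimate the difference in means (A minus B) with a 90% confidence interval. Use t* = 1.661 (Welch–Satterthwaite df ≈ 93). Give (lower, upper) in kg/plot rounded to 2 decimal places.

Per-group SEs: s₁/√n₁ = 6/√71 = 0.7121, s₂/√n₂ = 4/√198 = 0.2843.
Unpooled SE of the difference: √(0.50708641 + 0.08082649) = 0.7668.
Margin of error = t* · SE = 1.661 × 0.7668 = 1.2737.
x̄₁ − x̄₂ = 18.1 − 25.3 = -7.2000.
CI: -7.2000 ± 1.2737 = (-8.47, -5.93).

(-8.47, -5.93)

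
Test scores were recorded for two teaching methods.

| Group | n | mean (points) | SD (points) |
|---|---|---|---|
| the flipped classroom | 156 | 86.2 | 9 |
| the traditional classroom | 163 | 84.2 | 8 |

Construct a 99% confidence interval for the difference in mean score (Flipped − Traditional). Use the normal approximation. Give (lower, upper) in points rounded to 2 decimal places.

(-0.46, 4.46)

SE₁ = s₁/√n₁ = 9/√156 = 0.7206; SE₂ = 8/√163 = 0.6266.
Independent samples, unequal variances: SE_diff = √(SE₁² + SE₂²) = √(0.51926436 + 0.39262756) = 0.9549.
z* = 2.576, so margin of error = 2.576 × 0.9549 = 2.4598.
Difference in means = 86.2 − 84.2 = 2.0000.
2.0000 ± 2.4598 → (-0.46, 4.46).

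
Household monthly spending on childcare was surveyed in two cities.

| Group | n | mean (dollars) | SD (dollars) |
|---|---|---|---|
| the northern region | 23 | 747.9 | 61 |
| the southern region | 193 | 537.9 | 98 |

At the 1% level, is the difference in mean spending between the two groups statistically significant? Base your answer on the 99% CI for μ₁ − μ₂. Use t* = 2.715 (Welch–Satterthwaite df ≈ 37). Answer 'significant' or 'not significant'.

significant

Per-group SEs: s₁/√n₁ = 61/√23 = 12.7194, s₂/√n₂ = 98/√193 = 7.0542.
Unpooled SE of the difference: √(161.78313636 + 49.76173764) = 14.5446.
Margin of error = t* · SE = 2.715 × 14.5446 = 39.4886.
x̄₁ − x̄₂ = 747.9 − 537.9 = 210.0000.
CI: 210.0000 ± 39.4886 = (170.5114, 249.4886).
The interval (170.5114, 249.4886) does not contain 0, so the difference is significant.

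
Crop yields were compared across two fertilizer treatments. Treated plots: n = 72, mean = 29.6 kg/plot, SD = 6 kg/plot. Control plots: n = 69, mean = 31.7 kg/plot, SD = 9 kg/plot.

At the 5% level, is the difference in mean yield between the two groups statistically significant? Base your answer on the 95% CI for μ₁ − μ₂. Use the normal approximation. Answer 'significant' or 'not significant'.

SE₁ = s₁/√n₁ = 6/√72 = 0.7071; SE₂ = 9/√69 = 1.0835.
Independent samples, unequal variances: SE_diff = √(SE₁² + SE₂²) = √(0.49999041 + 1.17397225) = 1.2938.
z* = 1.960, so margin of error = 1.960 × 1.2938 = 2.5358.
Difference in means = 29.6 − 31.7 = -2.1000.
-2.1000 ± 2.5358 → (-4.6358, 0.4358).
The interval (-4.6358, 0.4358) contains 0, so the difference is not significant.

not significant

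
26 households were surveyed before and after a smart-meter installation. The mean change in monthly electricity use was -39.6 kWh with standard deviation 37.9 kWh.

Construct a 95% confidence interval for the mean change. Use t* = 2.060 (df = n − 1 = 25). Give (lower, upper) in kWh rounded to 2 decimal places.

(-54.91, -24.29)

Paired design: SE = s_d/√n = 37.9/√26 = 7.4328.
t* = 2.060; margin of error = 2.060 × 7.4328 = 15.3116.
-39.6 ± 15.3116 → (-54.91, -24.29).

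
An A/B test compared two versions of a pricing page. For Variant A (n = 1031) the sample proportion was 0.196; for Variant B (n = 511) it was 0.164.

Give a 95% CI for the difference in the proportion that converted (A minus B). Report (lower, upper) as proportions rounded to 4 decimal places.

(-0.0082, 0.0722)

SE₁ = √(p̂₁(1−p̂₁)/n₁) = √(0.1960·0.8040/1031) = 0.01236; SE₂ = √(0.1640·0.8360/511) = 0.01638.
Independent samples: SE of the difference = √(SE₁² + SE₂²) = √(0.0001527696 + 0.0002683044) = 0.02052.
z* for 95% confidence is 1.960, so the margin of error is 1.960 × 0.02052 = 0.04022.
Point estimate p̂₁ − p̂₂ = 0.1960 − 0.1640 = 0.0320.
0.0320 ± 0.04022 → (-0.0082, 0.0722).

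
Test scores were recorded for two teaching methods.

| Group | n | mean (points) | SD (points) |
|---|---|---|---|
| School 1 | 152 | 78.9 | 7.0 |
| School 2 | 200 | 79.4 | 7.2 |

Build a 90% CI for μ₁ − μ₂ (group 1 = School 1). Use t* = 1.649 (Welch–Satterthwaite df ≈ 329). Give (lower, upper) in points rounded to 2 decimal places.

(-1.76, 0.76)

Per-group SEs: s₁/√n₁ = 7.0/√152 = 0.5678, s₂/√n₂ = 7.2/√200 = 0.5091.
Unpooled SE of the difference: √(0.32239684 + 0.25918281) = 0.7626.
Margin of error = t* · SE = 1.649 × 0.7626 = 1.2575.
x̄₁ − x̄₂ = 78.9 − 79.4 = -0.5000.
CI: -0.5000 ± 1.2575 = (-1.76, 0.76).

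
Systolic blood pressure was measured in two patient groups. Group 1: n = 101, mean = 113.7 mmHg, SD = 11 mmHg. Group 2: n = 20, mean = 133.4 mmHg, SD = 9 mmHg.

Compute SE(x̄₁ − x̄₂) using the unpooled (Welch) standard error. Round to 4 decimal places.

SE₁ = s₁/√n₁ = 11/√101 = 1.0945; SE₂ = 9/√20 = 2.0125.
Independent samples, unequal variances: SE_diff = √(SE₁² + SE₂²) = √(1.19793025 + 4.05015625) = 2.2909.

2.2909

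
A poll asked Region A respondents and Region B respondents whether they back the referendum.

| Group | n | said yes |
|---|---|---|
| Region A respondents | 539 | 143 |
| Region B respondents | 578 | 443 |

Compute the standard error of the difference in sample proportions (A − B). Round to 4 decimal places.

0.0259

p̂₁ = 143/539 = 0.2653 and p̂₂ = 443/578 = 0.7664.
SE₁ = √(p̂₁(1−p̂₁)/n₁) = √(0.2653·0.7347/539) = 0.01902; SE₂ = √(0.7664·0.2336/578) = 0.01760.
Independent samples: SE of the difference = √(SE₁² + SE₂²) = √(0.0003617604 + 0.00030976) = 0.02591.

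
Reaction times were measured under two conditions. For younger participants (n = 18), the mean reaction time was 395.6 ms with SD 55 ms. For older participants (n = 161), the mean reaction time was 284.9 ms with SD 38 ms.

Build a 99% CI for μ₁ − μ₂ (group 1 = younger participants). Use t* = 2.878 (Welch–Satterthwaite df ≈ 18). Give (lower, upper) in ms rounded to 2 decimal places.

Per-group SEs: s₁/√n₁ = 55/√18 = 12.9636, s₂/√n₂ = 38/√161 = 2.9948.
Unpooled SE of the difference: √(168.05492496 + 8.96882704) = 13.3050.
Margin of error = t* · SE = 2.878 × 13.3050 = 38.2918.
x̄₁ − x̄₂ = 395.6 − 284.9 = 110.7000.
CI: 110.7000 ± 38.2918 = (72.41, 148.99).

(72.41, 148.99)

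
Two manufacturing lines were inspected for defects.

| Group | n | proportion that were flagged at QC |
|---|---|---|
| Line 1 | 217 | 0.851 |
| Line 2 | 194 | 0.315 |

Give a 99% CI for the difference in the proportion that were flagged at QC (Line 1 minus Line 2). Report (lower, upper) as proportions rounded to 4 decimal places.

(0.4299, 0.6421)

Each SE is √(p̂(1−p̂)/n): √(0.8510·0.1490/217) = 0.02417 and √(0.3150·0.6850/194) = 0.03335.
SE(p̂₁ − p̂₂) = √(SE₁² + SE₂²) = √(0.0005841889 + 0.0011122225) = 0.04119, since the two samples are independent.
At 99% confidence z* = 2.576; margin = 2.576 × 0.04119 = 0.10611.
The difference is 0.8510 − 0.3150 = 0.5360, so the interval is 0.5360 ± 0.10611 = (0.4299, 0.6421).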